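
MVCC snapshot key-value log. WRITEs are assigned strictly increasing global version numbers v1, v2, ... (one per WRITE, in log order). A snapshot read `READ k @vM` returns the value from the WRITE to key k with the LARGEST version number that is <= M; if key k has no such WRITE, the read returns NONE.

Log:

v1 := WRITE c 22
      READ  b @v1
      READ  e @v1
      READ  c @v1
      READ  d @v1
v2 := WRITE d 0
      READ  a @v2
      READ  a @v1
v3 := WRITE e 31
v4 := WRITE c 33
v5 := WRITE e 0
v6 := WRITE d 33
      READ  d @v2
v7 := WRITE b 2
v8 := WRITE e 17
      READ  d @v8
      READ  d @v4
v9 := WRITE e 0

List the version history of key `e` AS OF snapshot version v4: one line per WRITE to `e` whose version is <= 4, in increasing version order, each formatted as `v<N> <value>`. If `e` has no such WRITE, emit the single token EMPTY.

Scan writes for key=e with version <= 4:
  v1 WRITE c 22 -> skip
  v2 WRITE d 0 -> skip
  v3 WRITE e 31 -> keep
  v4 WRITE c 33 -> skip
  v5 WRITE e 0 -> drop (> snap)
  v6 WRITE d 33 -> skip
  v7 WRITE b 2 -> skip
  v8 WRITE e 17 -> drop (> snap)
  v9 WRITE e 0 -> drop (> snap)
Collected: [(3, 31)]

Answer: v3 31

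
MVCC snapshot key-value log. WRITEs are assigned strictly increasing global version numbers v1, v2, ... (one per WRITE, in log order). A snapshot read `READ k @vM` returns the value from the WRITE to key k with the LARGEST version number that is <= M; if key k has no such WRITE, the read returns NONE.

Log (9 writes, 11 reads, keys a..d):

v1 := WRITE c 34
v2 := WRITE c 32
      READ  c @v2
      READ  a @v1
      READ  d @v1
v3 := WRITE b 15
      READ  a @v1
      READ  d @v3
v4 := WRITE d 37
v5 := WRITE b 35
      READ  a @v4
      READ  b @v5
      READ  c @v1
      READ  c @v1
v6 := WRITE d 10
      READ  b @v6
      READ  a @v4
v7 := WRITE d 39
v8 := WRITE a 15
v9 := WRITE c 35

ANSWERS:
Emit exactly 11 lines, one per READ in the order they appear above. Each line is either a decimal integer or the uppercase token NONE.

v1: WRITE c=34  (c history now [(1, 34)])
v2: WRITE c=32  (c history now [(1, 34), (2, 32)])
READ c @v2: history=[(1, 34), (2, 32)] -> pick v2 -> 32
READ a @v1: history=[] -> no version <= 1 -> NONE
READ d @v1: history=[] -> no version <= 1 -> NONE
v3: WRITE b=15  (b history now [(3, 15)])
READ a @v1: history=[] -> no version <= 1 -> NONE
READ d @v3: history=[] -> no version <= 3 -> NONE
v4: WRITE d=37  (d history now [(4, 37)])
v5: WRITE b=35  (b history now [(3, 15), (5, 35)])
READ a @v4: history=[] -> no version <= 4 -> NONE
READ b @v5: history=[(3, 15), (5, 35)] -> pick v5 -> 35
READ c @v1: history=[(1, 34), (2, 32)] -> pick v1 -> 34
READ c @v1: history=[(1, 34), (2, 32)] -> pick v1 -> 34
v6: WRITE d=10  (d history now [(4, 37), (6, 10)])
READ b @v6: history=[(3, 15), (5, 35)] -> pick v5 -> 35
READ a @v4: history=[] -> no version <= 4 -> NONE
v7: WRITE d=39  (d history now [(4, 37), (6, 10), (7, 39)])
v8: WRITE a=15  (a history now [(8, 15)])
v9: WRITE c=35  (c history now [(1, 34), (2, 32), (9, 35)])

Answer: 32
NONE
NONE
NONE
NONE
NONE
35
34
34
35
NONE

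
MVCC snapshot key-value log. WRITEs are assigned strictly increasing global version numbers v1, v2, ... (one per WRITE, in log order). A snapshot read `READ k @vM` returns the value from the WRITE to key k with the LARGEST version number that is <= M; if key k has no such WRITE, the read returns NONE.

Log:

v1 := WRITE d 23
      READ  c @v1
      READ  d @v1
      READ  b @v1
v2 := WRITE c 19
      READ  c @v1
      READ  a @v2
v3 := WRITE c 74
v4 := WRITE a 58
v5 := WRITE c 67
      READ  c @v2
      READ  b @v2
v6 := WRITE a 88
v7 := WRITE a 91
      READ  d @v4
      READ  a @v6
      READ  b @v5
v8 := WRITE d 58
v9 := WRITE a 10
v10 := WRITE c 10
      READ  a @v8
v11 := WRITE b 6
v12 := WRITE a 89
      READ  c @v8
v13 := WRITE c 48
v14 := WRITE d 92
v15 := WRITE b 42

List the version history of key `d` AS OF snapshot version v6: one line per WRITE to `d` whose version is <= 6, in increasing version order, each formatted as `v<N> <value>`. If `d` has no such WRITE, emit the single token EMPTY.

Answer: v1 23

Derivation:
Scan writes for key=d with version <= 6:
  v1 WRITE d 23 -> keep
  v2 WRITE c 19 -> skip
  v3 WRITE c 74 -> skip
  v4 WRITE a 58 -> skip
  v5 WRITE c 67 -> skip
  v6 WRITE a 88 -> skip
  v7 WRITE a 91 -> skip
  v8 WRITE d 58 -> drop (> snap)
  v9 WRITE a 10 -> skip
  v10 WRITE c 10 -> skip
  v11 WRITE b 6 -> skip
  v12 WRITE a 89 -> skip
  v13 WRITE c 48 -> skip
  v14 WRITE d 92 -> drop (> snap)
  v15 WRITE b 42 -> skip
Collected: [(1, 23)]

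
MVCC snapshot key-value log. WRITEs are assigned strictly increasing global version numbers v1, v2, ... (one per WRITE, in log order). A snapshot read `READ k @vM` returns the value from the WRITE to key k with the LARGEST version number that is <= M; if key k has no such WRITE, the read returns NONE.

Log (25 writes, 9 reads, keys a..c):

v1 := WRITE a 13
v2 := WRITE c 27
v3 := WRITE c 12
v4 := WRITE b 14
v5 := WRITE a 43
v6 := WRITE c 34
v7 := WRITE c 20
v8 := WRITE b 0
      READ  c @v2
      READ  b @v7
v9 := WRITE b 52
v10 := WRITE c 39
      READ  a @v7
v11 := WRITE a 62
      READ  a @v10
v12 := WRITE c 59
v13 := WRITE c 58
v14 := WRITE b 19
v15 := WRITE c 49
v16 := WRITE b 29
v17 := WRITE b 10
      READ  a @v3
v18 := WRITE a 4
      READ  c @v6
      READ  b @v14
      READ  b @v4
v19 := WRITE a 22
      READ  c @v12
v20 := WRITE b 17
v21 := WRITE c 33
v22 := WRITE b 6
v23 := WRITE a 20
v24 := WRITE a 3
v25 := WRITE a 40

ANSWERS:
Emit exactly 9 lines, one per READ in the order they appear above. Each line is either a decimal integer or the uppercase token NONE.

v1: WRITE a=13  (a history now [(1, 13)])
v2: WRITE c=27  (c history now [(2, 27)])
v3: WRITE c=12  (c history now [(2, 27), (3, 12)])
v4: WRITE b=14  (b history now [(4, 14)])
v5: WRITE a=43  (a history now [(1, 13), (5, 43)])
v6: WRITE c=34  (c history now [(2, 27), (3, 12), (6, 34)])
v7: WRITE c=20  (c history now [(2, 27), (3, 12), (6, 34), (7, 20)])
v8: WRITE b=0  (b history now [(4, 14), (8, 0)])
READ c @v2: history=[(2, 27), (3, 12), (6, 34), (7, 20)] -> pick v2 -> 27
READ b @v7: history=[(4, 14), (8, 0)] -> pick v4 -> 14
v9: WRITE b=52  (b history now [(4, 14), (8, 0), (9, 52)])
v10: WRITE c=39  (c history now [(2, 27), (3, 12), (6, 34), (7, 20), (10, 39)])
READ a @v7: history=[(1, 13), (5, 43)] -> pick v5 -> 43
v11: WRITE a=62  (a history now [(1, 13), (5, 43), (11, 62)])
READ a @v10: history=[(1, 13), (5, 43), (11, 62)] -> pick v5 -> 43
v12: WRITE c=59  (c history now [(2, 27), (3, 12), (6, 34), (7, 20), (10, 39), (12, 59)])
v13: WRITE c=58  (c history now [(2, 27), (3, 12), (6, 34), (7, 20), (10, 39), (12, 59), (13, 58)])
v14: WRITE b=19  (b history now [(4, 14), (8, 0), (9, 52), (14, 19)])
v15: WRITE c=49  (c history now [(2, 27), (3, 12), (6, 34), (7, 20), (10, 39), (12, 59), (13, 58), (15, 49)])
v16: WRITE b=29  (b history now [(4, 14), (8, 0), (9, 52), (14, 19), (16, 29)])
v17: WRITE b=10  (b history now [(4, 14), (8, 0), (9, 52), (14, 19), (16, 29), (17, 10)])
READ a @v3: history=[(1, 13), (5, 43), (11, 62)] -> pick v1 -> 13
v18: WRITE a=4  (a history now [(1, 13), (5, 43), (11, 62), (18, 4)])
READ c @v6: history=[(2, 27), (3, 12), (6, 34), (7, 20), (10, 39), (12, 59), (13, 58), (15, 49)] -> pick v6 -> 34
READ b @v14: history=[(4, 14), (8, 0), (9, 52), (14, 19), (16, 29), (17, 10)] -> pick v14 -> 19
READ b @v4: history=[(4, 14), (8, 0), (9, 52), (14, 19), (16, 29), (17, 10)] -> pick v4 -> 14
v19: WRITE a=22  (a history now [(1, 13), (5, 43), (11, 62), (18, 4), (19, 22)])
READ c @v12: history=[(2, 27), (3, 12), (6, 34), (7, 20), (10, 39), (12, 59), (13, 58), (15, 49)] -> pick v12 -> 59
v20: WRITE b=17  (b history now [(4, 14), (8, 0), (9, 52), (14, 19), (16, 29), (17, 10), (20, 17)])
v21: WRITE c=33  (c history now [(2, 27), (3, 12), (6, 34), (7, 20), (10, 39), (12, 59), (13, 58), (15, 49), (21, 33)])
v22: WRITE b=6  (b history now [(4, 14), (8, 0), (9, 52), (14, 19), (16, 29), (17, 10), (20, 17), (22, 6)])
v23: WRITE a=20  (a history now [(1, 13), (5, 43), (11, 62), (18, 4), (19, 22), (23, 20)])
v24: WRITE a=3  (a history now [(1, 13), (5, 43), (11, 62), (18, 4), (19, 22), (23, 20), (24, 3)])
v25: WRITE a=40  (a history now [(1, 13), (5, 43), (11, 62), (18, 4), (19, 22), (23, 20), (24, 3), (25, 40)])

Answer: 27
14
43
43
13
34
19
14
59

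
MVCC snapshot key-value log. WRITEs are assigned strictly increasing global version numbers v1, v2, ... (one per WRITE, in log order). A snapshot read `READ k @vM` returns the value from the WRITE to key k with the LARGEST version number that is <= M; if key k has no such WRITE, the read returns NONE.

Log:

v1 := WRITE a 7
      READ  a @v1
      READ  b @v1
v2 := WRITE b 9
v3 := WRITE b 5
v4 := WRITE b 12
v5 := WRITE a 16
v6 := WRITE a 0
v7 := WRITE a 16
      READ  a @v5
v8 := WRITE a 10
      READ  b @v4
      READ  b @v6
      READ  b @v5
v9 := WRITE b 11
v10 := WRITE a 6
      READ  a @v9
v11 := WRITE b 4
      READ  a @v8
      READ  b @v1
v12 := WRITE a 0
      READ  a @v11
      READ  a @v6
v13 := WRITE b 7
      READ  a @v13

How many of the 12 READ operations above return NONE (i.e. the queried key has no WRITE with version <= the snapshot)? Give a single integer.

Answer: 2

Derivation:
v1: WRITE a=7  (a history now [(1, 7)])
READ a @v1: history=[(1, 7)] -> pick v1 -> 7
READ b @v1: history=[] -> no version <= 1 -> NONE
v2: WRITE b=9  (b history now [(2, 9)])
v3: WRITE b=5  (b history now [(2, 9), (3, 5)])
v4: WRITE b=12  (b history now [(2, 9), (3, 5), (4, 12)])
v5: WRITE a=16  (a history now [(1, 7), (5, 16)])
v6: WRITE a=0  (a history now [(1, 7), (5, 16), (6, 0)])
v7: WRITE a=16  (a history now [(1, 7), (5, 16), (6, 0), (7, 16)])
READ a @v5: history=[(1, 7), (5, 16), (6, 0), (7, 16)] -> pick v5 -> 16
v8: WRITE a=10  (a history now [(1, 7), (5, 16), (6, 0), (7, 16), (8, 10)])
READ b @v4: history=[(2, 9), (3, 5), (4, 12)] -> pick v4 -> 12
READ b @v6: history=[(2, 9), (3, 5), (4, 12)] -> pick v4 -> 12
READ b @v5: history=[(2, 9), (3, 5), (4, 12)] -> pick v4 -> 12
v9: WRITE b=11  (b history now [(2, 9), (3, 5), (4, 12), (9, 11)])
v10: WRITE a=6  (a history now [(1, 7), (5, 16), (6, 0), (7, 16), (8, 10), (10, 6)])
READ a @v9: history=[(1, 7), (5, 16), (6, 0), (7, 16), (8, 10), (10, 6)] -> pick v8 -> 10
v11: WRITE b=4  (b history now [(2, 9), (3, 5), (4, 12), (9, 11), (11, 4)])
READ a @v8: history=[(1, 7), (5, 16), (6, 0), (7, 16), (8, 10), (10, 6)] -> pick v8 -> 10
READ b @v1: history=[(2, 9), (3, 5), (4, 12), (9, 11), (11, 4)] -> no version <= 1 -> NONE
v12: WRITE a=0  (a history now [(1, 7), (5, 16), (6, 0), (7, 16), (8, 10), (10, 6), (12, 0)])
READ a @v11: history=[(1, 7), (5, 16), (6, 0), (7, 16), (8, 10), (10, 6), (12, 0)] -> pick v10 -> 6
READ a @v6: history=[(1, 7), (5, 16), (6, 0), (7, 16), (8, 10), (10, 6), (12, 0)] -> pick v6 -> 0
v13: WRITE b=7  (b history now [(2, 9), (3, 5), (4, 12), (9, 11), (11, 4), (13, 7)])
READ a @v13: history=[(1, 7), (5, 16), (6, 0), (7, 16), (8, 10), (10, 6), (12, 0)] -> pick v12 -> 0
Read results in order: ['7', 'NONE', '16', '12', '12', '12', '10', '10', 'NONE', '6', '0', '0']
NONE count = 2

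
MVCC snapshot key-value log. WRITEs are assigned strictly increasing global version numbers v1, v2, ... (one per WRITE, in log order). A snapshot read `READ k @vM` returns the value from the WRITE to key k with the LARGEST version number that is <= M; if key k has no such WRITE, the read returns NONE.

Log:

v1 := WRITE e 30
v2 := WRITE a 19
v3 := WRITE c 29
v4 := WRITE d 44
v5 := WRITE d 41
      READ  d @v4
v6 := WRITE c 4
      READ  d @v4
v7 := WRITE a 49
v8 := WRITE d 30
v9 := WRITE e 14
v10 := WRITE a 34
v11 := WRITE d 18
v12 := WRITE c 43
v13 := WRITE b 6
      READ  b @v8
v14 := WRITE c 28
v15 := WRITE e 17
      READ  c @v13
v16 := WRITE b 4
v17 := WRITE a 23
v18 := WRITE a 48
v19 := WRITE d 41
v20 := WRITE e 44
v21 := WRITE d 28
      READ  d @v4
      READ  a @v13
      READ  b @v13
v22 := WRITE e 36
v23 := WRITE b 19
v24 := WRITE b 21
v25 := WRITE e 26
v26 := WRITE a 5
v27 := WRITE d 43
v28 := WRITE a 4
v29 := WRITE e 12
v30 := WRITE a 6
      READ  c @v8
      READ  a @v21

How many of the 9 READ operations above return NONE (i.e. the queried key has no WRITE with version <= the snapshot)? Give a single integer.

v1: WRITE e=30  (e history now [(1, 30)])
v2: WRITE a=19  (a history now [(2, 19)])
v3: WRITE c=29  (c history now [(3, 29)])
v4: WRITE d=44  (d history now [(4, 44)])
v5: WRITE d=41  (d history now [(4, 44), (5, 41)])
READ d @v4: history=[(4, 44), (5, 41)] -> pick v4 -> 44
v6: WRITE c=4  (c history now [(3, 29), (6, 4)])
READ d @v4: history=[(4, 44), (5, 41)] -> pick v4 -> 44
v7: WRITE a=49  (a history now [(2, 19), (7, 49)])
v8: WRITE d=30  (d history now [(4, 44), (5, 41), (8, 30)])
v9: WRITE e=14  (e history now [(1, 30), (9, 14)])
v10: WRITE a=34  (a history now [(2, 19), (7, 49), (10, 34)])
v11: WRITE d=18  (d history now [(4, 44), (5, 41), (8, 30), (11, 18)])
v12: WRITE c=43  (c history now [(3, 29), (6, 4), (12, 43)])
v13: WRITE b=6  (b history now [(13, 6)])
READ b @v8: history=[(13, 6)] -> no version <= 8 -> NONE
v14: WRITE c=28  (c history now [(3, 29), (6, 4), (12, 43), (14, 28)])
v15: WRITE e=17  (e history now [(1, 30), (9, 14), (15, 17)])
READ c @v13: history=[(3, 29), (6, 4), (12, 43), (14, 28)] -> pick v12 -> 43
v16: WRITE b=4  (b history now [(13, 6), (16, 4)])
v17: WRITE a=23  (a history now [(2, 19), (7, 49), (10, 34), (17, 23)])
v18: WRITE a=48  (a history now [(2, 19), (7, 49), (10, 34), (17, 23), (18, 48)])
v19: WRITE d=41  (d history now [(4, 44), (5, 41), (8, 30), (11, 18), (19, 41)])
v20: WRITE e=44  (e history now [(1, 30), (9, 14), (15, 17), (20, 44)])
v21: WRITE d=28  (d history now [(4, 44), (5, 41), (8, 30), (11, 18), (19, 41), (21, 28)])
READ d @v4: history=[(4, 44), (5, 41), (8, 30), (11, 18), (19, 41), (21, 28)] -> pick v4 -> 44
READ a @v13: history=[(2, 19), (7, 49), (10, 34), (17, 23), (18, 48)] -> pick v10 -> 34
READ b @v13: history=[(13, 6), (16, 4)] -> pick v13 -> 6
v22: WRITE e=36  (e history now [(1, 30), (9, 14), (15, 17), (20, 44), (22, 36)])
v23: WRITE b=19  (b history now [(13, 6), (16, 4), (23, 19)])
v24: WRITE b=21  (b history now [(13, 6), (16, 4), (23, 19), (24, 21)])
v25: WRITE e=26  (e history now [(1, 30), (9, 14), (15, 17), (20, 44), (22, 36), (25, 26)])
v26: WRITE a=5  (a history now [(2, 19), (7, 49), (10, 34), (17, 23), (18, 48), (26, 5)])
v27: WRITE d=43  (d history now [(4, 44), (5, 41), (8, 30), (11, 18), (19, 41), (21, 28), (27, 43)])
v28: WRITE a=4  (a history now [(2, 19), (7, 49), (10, 34), (17, 23), (18, 48), (26, 5), (28, 4)])
v29: WRITE e=12  (e history now [(1, 30), (9, 14), (15, 17), (20, 44), (22, 36), (25, 26), (29, 12)])
v30: WRITE a=6  (a history now [(2, 19), (7, 49), (10, 34), (17, 23), (18, 48), (26, 5), (28, 4), (30, 6)])
READ c @v8: history=[(3, 29), (6, 4), (12, 43), (14, 28)] -> pick v6 -> 4
READ a @v21: history=[(2, 19), (7, 49), (10, 34), (17, 23), (18, 48), (26, 5), (28, 4), (30, 6)] -> pick v18 -> 48
Read results in order: ['44', '44', 'NONE', '43', '44', '34', '6', '4', '48']
NONE count = 1

Answer: 1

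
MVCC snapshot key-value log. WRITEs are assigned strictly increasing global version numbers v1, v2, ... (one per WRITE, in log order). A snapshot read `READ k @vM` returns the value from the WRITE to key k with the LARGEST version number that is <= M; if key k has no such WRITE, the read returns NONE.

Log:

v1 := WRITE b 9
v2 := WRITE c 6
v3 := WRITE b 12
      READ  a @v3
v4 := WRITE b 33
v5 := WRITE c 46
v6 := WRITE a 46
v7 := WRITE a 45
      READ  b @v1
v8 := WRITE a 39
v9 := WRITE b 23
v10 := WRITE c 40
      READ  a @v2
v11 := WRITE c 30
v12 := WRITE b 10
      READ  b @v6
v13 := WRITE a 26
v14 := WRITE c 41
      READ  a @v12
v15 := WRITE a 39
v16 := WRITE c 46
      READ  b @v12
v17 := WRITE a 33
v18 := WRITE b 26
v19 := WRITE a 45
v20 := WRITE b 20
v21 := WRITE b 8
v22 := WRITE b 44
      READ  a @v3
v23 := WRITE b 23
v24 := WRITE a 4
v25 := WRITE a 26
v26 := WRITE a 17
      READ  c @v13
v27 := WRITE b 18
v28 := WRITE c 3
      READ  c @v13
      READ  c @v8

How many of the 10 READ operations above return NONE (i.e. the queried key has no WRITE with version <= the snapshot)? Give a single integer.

Answer: 3

Derivation:
v1: WRITE b=9  (b history now [(1, 9)])
v2: WRITE c=6  (c history now [(2, 6)])
v3: WRITE b=12  (b history now [(1, 9), (3, 12)])
READ a @v3: history=[] -> no version <= 3 -> NONE
v4: WRITE b=33  (b history now [(1, 9), (3, 12), (4, 33)])
v5: WRITE c=46  (c history now [(2, 6), (5, 46)])
v6: WRITE a=46  (a history now [(6, 46)])
v7: WRITE a=45  (a history now [(6, 46), (7, 45)])
READ b @v1: history=[(1, 9), (3, 12), (4, 33)] -> pick v1 -> 9
v8: WRITE a=39  (a history now [(6, 46), (7, 45), (8, 39)])
v9: WRITE b=23  (b history now [(1, 9), (3, 12), (4, 33), (9, 23)])
v10: WRITE c=40  (c history now [(2, 6), (5, 46), (10, 40)])
READ a @v2: history=[(6, 46), (7, 45), (8, 39)] -> no version <= 2 -> NONE
v11: WRITE c=30  (c history now [(2, 6), (5, 46), (10, 40), (11, 30)])
v12: WRITE b=10  (b history now [(1, 9), (3, 12), (4, 33), (9, 23), (12, 10)])
READ b @v6: history=[(1, 9), (3, 12), (4, 33), (9, 23), (12, 10)] -> pick v4 -> 33
v13: WRITE a=26  (a history now [(6, 46), (7, 45), (8, 39), (13, 26)])
v14: WRITE c=41  (c history now [(2, 6), (5, 46), (10, 40), (11, 30), (14, 41)])
READ a @v12: history=[(6, 46), (7, 45), (8, 39), (13, 26)] -> pick v8 -> 39
v15: WRITE a=39  (a history now [(6, 46), (7, 45), (8, 39), (13, 26), (15, 39)])
v16: WRITE c=46  (c history now [(2, 6), (5, 46), (10, 40), (11, 30), (14, 41), (16, 46)])
READ b @v12: history=[(1, 9), (3, 12), (4, 33), (9, 23), (12, 10)] -> pick v12 -> 10
v17: WRITE a=33  (a history now [(6, 46), (7, 45), (8, 39), (13, 26), (15, 39), (17, 33)])
v18: WRITE b=26  (b history now [(1, 9), (3, 12), (4, 33), (9, 23), (12, 10), (18, 26)])
v19: WRITE a=45  (a history now [(6, 46), (7, 45), (8, 39), (13, 26), (15, 39), (17, 33), (19, 45)])
v20: WRITE b=20  (b history now [(1, 9), (3, 12), (4, 33), (9, 23), (12, 10), (18, 26), (20, 20)])
v21: WRITE b=8  (b history now [(1, 9), (3, 12), (4, 33), (9, 23), (12, 10), (18, 26), (20, 20), (21, 8)])
v22: WRITE b=44  (b history now [(1, 9), (3, 12), (4, 33), (9, 23), (12, 10), (18, 26), (20, 20), (21, 8), (22, 44)])
READ a @v3: history=[(6, 46), (7, 45), (8, 39), (13, 26), (15, 39), (17, 33), (19, 45)] -> no version <= 3 -> NONE
v23: WRITE b=23  (b history now [(1, 9), (3, 12), (4, 33), (9, 23), (12, 10), (18, 26), (20, 20), (21, 8), (22, 44), (23, 23)])
v24: WRITE a=4  (a history now [(6, 46), (7, 45), (8, 39), (13, 26), (15, 39), (17, 33), (19, 45), (24, 4)])
v25: WRITE a=26  (a history now [(6, 46), (7, 45), (8, 39), (13, 26), (15, 39), (17, 33), (19, 45), (24, 4), (25, 26)])
v26: WRITE a=17  (a history now [(6, 46), (7, 45), (8, 39), (13, 26), (15, 39), (17, 33), (19, 45), (24, 4), (25, 26), (26, 17)])
READ c @v13: history=[(2, 6), (5, 46), (10, 40), (11, 30), (14, 41), (16, 46)] -> pick v11 -> 30
v27: WRITE b=18  (b history now [(1, 9), (3, 12), (4, 33), (9, 23), (12, 10), (18, 26), (20, 20), (21, 8), (22, 44), (23, 23), (27, 18)])
v28: WRITE c=3  (c history now [(2, 6), (5, 46), (10, 40), (11, 30), (14, 41), (16, 46), (28, 3)])
READ c @v13: history=[(2, 6), (5, 46), (10, 40), (11, 30), (14, 41), (16, 46), (28, 3)] -> pick v11 -> 30
READ c @v8: history=[(2, 6), (5, 46), (10, 40), (11, 30), (14, 41), (16, 46), (28, 3)] -> pick v5 -> 46
Read results in order: ['NONE', '9', 'NONE', '33', '39', '10', 'NONE', '30', '30', '46']
NONE count = 3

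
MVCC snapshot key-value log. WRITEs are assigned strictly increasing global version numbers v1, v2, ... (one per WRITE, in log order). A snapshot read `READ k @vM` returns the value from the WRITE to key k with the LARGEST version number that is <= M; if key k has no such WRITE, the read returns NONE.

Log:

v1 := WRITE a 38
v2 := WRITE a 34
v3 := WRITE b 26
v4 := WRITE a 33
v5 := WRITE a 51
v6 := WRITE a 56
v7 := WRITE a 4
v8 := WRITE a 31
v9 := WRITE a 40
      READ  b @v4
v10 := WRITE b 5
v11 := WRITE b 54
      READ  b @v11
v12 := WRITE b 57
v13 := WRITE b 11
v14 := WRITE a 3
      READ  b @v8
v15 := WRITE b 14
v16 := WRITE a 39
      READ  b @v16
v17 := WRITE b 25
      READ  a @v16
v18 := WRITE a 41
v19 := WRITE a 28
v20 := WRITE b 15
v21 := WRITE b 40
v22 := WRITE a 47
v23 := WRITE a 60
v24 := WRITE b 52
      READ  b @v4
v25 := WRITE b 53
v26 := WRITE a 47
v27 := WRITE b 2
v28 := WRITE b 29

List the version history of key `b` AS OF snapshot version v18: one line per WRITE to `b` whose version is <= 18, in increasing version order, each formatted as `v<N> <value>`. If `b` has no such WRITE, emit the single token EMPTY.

Scan writes for key=b with version <= 18:
  v1 WRITE a 38 -> skip
  v2 WRITE a 34 -> skip
  v3 WRITE b 26 -> keep
  v4 WRITE a 33 -> skip
  v5 WRITE a 51 -> skip
  v6 WRITE a 56 -> skip
  v7 WRITE a 4 -> skip
  v8 WRITE a 31 -> skip
  v9 WRITE a 40 -> skip
  v10 WRITE b 5 -> keep
  v11 WRITE b 54 -> keep
  v12 WRITE b 57 -> keep
  v13 WRITE b 11 -> keep
  v14 WRITE a 3 -> skip
  v15 WRITE b 14 -> keep
  v16 WRITE a 39 -> skip
  v17 WRITE b 25 -> keep
  v18 WRITE a 41 -> skip
  v19 WRITE a 28 -> skip
  v20 WRITE b 15 -> drop (> snap)
  v21 WRITE b 40 -> drop (> snap)
  v22 WRITE a 47 -> skip
  v23 WRITE a 60 -> skip
  v24 WRITE b 52 -> drop (> snap)
  v25 WRITE b 53 -> drop (> snap)
  v26 WRITE a 47 -> skip
  v27 WRITE b 2 -> drop (> snap)
  v28 WRITE b 29 -> drop (> snap)
Collected: [(3, 26), (10, 5), (11, 54), (12, 57), (13, 11), (15, 14), (17, 25)]

Answer: v3 26
v10 5
v11 54
v12 57
v13 11
v15 14
v17 25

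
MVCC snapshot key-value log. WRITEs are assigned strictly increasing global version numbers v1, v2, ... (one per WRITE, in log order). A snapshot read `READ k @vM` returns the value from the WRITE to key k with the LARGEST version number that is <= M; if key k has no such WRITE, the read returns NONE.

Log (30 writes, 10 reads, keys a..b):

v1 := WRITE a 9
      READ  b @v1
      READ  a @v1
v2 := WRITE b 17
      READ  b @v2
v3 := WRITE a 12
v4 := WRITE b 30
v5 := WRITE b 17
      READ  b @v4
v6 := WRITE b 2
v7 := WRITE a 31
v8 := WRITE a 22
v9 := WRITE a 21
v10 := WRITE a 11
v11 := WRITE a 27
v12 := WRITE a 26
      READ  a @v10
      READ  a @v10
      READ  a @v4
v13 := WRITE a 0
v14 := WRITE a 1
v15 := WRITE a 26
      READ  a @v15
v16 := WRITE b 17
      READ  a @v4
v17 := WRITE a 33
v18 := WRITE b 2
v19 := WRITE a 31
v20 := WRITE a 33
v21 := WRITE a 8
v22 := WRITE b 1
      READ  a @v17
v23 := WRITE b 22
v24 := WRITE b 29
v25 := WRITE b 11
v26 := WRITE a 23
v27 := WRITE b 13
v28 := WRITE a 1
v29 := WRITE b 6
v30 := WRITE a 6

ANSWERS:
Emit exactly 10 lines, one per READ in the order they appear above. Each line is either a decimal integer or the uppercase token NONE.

Answer: NONE
9
17
30
11
11
12
26
12
33

Derivation:
v1: WRITE a=9  (a history now [(1, 9)])
READ b @v1: history=[] -> no version <= 1 -> NONE
READ a @v1: history=[(1, 9)] -> pick v1 -> 9
v2: WRITE b=17  (b history now [(2, 17)])
READ b @v2: history=[(2, 17)] -> pick v2 -> 17
v3: WRITE a=12  (a history now [(1, 9), (3, 12)])
v4: WRITE b=30  (b history now [(2, 17), (4, 30)])
v5: WRITE b=17  (b history now [(2, 17), (4, 30), (5, 17)])
READ b @v4: history=[(2, 17), (4, 30), (5, 17)] -> pick v4 -> 30
v6: WRITE b=2  (b history now [(2, 17), (4, 30), (5, 17), (6, 2)])
v7: WRITE a=31  (a history now [(1, 9), (3, 12), (7, 31)])
v8: WRITE a=22  (a history now [(1, 9), (3, 12), (7, 31), (8, 22)])
v9: WRITE a=21  (a history now [(1, 9), (3, 12), (7, 31), (8, 22), (9, 21)])
v10: WRITE a=11  (a history now [(1, 9), (3, 12), (7, 31), (8, 22), (9, 21), (10, 11)])
v11: WRITE a=27  (a history now [(1, 9), (3, 12), (7, 31), (8, 22), (9, 21), (10, 11), (11, 27)])
v12: WRITE a=26  (a history now [(1, 9), (3, 12), (7, 31), (8, 22), (9, 21), (10, 11), (11, 27), (12, 26)])
READ a @v10: history=[(1, 9), (3, 12), (7, 31), (8, 22), (9, 21), (10, 11), (11, 27), (12, 26)] -> pick v10 -> 11
READ a @v10: history=[(1, 9), (3, 12), (7, 31), (8, 22), (9, 21), (10, 11), (11, 27), (12, 26)] -> pick v10 -> 11
READ a @v4: history=[(1, 9), (3, 12), (7, 31), (8, 22), (9, 21), (10, 11), (11, 27), (12, 26)] -> pick v3 -> 12
v13: WRITE a=0  (a history now [(1, 9), (3, 12), (7, 31), (8, 22), (9, 21), (10, 11), (11, 27), (12, 26), (13, 0)])
v14: WRITE a=1  (a history now [(1, 9), (3, 12), (7, 31), (8, 22), (9, 21), (10, 11), (11, 27), (12, 26), (13, 0), (14, 1)])
v15: WRITE a=26  (a history now [(1, 9), (3, 12), (7, 31), (8, 22), (9, 21), (10, 11), (11, 27), (12, 26), (13, 0), (14, 1), (15, 26)])
READ a @v15: history=[(1, 9), (3, 12), (7, 31), (8, 22), (9, 21), (10, 11), (11, 27), (12, 26), (13, 0), (14, 1), (15, 26)] -> pick v15 -> 26
v16: WRITE b=17  (b history now [(2, 17), (4, 30), (5, 17), (6, 2), (16, 17)])
READ a @v4: history=[(1, 9), (3, 12), (7, 31), (8, 22), (9, 21), (10, 11), (11, 27), (12, 26), (13, 0), (14, 1), (15, 26)] -> pick v3 -> 12
v17: WRITE a=33  (a history now [(1, 9), (3, 12), (7, 31), (8, 22), (9, 21), (10, 11), (11, 27), (12, 26), (13, 0), (14, 1), (15, 26), (17, 33)])
v18: WRITE b=2  (b history now [(2, 17), (4, 30), (5, 17), (6, 2), (16, 17), (18, 2)])
v19: WRITE a=31  (a history now [(1, 9), (3, 12), (7, 31), (8, 22), (9, 21), (10, 11), (11, 27), (12, 26), (13, 0), (14, 1), (15, 26), (17, 33), (19, 31)])
v20: WRITE a=33  (a history now [(1, 9), (3, 12), (7, 31), (8, 22), (9, 21), (10, 11), (11, 27), (12, 26), (13, 0), (14, 1), (15, 26), (17, 33), (19, 31), (20, 33)])
v21: WRITE a=8  (a history now [(1, 9), (3, 12), (7, 31), (8, 22), (9, 21), (10, 11), (11, 27), (12, 26), (13, 0), (14, 1), (15, 26), (17, 33), (19, 31), (20, 33), (21, 8)])
v22: WRITE b=1  (b history now [(2, 17), (4, 30), (5, 17), (6, 2), (16, 17), (18, 2), (22, 1)])
READ a @v17: history=[(1, 9), (3, 12), (7, 31), (8, 22), (9, 21), (10, 11), (11, 27), (12, 26), (13, 0), (14, 1), (15, 26), (17, 33), (19, 31), (20, 33), (21, 8)] -> pick v17 -> 33
v23: WRITE b=22  (b history now [(2, 17), (4, 30), (5, 17), (6, 2), (16, 17), (18, 2), (22, 1), (23, 22)])
v24: WRITE b=29  (b history now [(2, 17), (4, 30), (5, 17), (6, 2), (16, 17), (18, 2), (22, 1), (23, 22), (24, 29)])
v25: WRITE b=11  (b history now [(2, 17), (4, 30), (5, 17), (6, 2), (16, 17), (18, 2), (22, 1), (23, 22), (24, 29), (25, 11)])
v26: WRITE a=23  (a history now [(1, 9), (3, 12), (7, 31), (8, 22), (9, 21), (10, 11), (11, 27), (12, 26), (13, 0), (14, 1), (15, 26), (17, 33), (19, 31), (20, 33), (21, 8), (26, 23)])
v27: WRITE b=13  (b history now [(2, 17), (4, 30), (5, 17), (6, 2), (16, 17), (18, 2), (22, 1), (23, 22), (24, 29), (25, 11), (27, 13)])
v28: WRITE a=1  (a history now [(1, 9), (3, 12), (7, 31), (8, 22), (9, 21), (10, 11), (11, 27), (12, 26), (13, 0), (14, 1), (15, 26), (17, 33), (19, 31), (20, 33), (21, 8), (26, 23), (28, 1)])
v29: WRITE b=6  (b history now [(2, 17), (4, 30), (5, 17), (6, 2), (16, 17), (18, 2), (22, 1), (23, 22), (24, 29), (25, 11), (27, 13), (29, 6)])
v30: WRITE a=6  (a history now [(1, 9), (3, 12), (7, 31), (8, 22), (9, 21), (10, 11), (11, 27), (12, 26), (13, 0), (14, 1), (15, 26), (17, 33), (19, 31), (20, 33), (21, 8), (26, 23), (28, 1), (30, 6)])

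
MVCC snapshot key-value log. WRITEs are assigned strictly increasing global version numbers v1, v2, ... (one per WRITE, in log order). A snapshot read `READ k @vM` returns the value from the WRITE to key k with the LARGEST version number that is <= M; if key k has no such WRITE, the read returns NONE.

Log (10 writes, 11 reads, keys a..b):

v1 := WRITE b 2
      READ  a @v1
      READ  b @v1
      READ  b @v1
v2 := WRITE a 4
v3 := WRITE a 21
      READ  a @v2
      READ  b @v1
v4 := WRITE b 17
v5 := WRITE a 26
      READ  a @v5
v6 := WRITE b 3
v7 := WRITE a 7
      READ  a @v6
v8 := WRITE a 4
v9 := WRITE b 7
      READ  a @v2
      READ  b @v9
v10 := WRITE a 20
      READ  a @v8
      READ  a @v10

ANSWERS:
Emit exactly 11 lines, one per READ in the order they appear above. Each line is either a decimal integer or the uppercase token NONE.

v1: WRITE b=2  (b history now [(1, 2)])
READ a @v1: history=[] -> no version <= 1 -> NONE
READ b @v1: history=[(1, 2)] -> pick v1 -> 2
READ b @v1: history=[(1, 2)] -> pick v1 -> 2
v2: WRITE a=4  (a history now [(2, 4)])
v3: WRITE a=21  (a history now [(2, 4), (3, 21)])
READ a @v2: history=[(2, 4), (3, 21)] -> pick v2 -> 4
READ b @v1: history=[(1, 2)] -> pick v1 -> 2
v4: WRITE b=17  (b history now [(1, 2), (4, 17)])
v5: WRITE a=26  (a history now [(2, 4), (3, 21), (5, 26)])
READ a @v5: history=[(2, 4), (3, 21), (5, 26)] -> pick v5 -> 26
v6: WRITE b=3  (b history now [(1, 2), (4, 17), (6, 3)])
v7: WRITE a=7  (a history now [(2, 4), (3, 21), (5, 26), (7, 7)])
READ a @v6: history=[(2, 4), (3, 21), (5, 26), (7, 7)] -> pick v5 -> 26
v8: WRITE a=4  (a history now [(2, 4), (3, 21), (5, 26), (7, 7), (8, 4)])
v9: WRITE b=7  (b history now [(1, 2), (4, 17), (6, 3), (9, 7)])
READ a @v2: history=[(2, 4), (3, 21), (5, 26), (7, 7), (8, 4)] -> pick v2 -> 4
READ b @v9: history=[(1, 2), (4, 17), (6, 3), (9, 7)] -> pick v9 -> 7
v10: WRITE a=20  (a history now [(2, 4), (3, 21), (5, 26), (7, 7), (8, 4), (10, 20)])
READ a @v8: history=[(2, 4), (3, 21), (5, 26), (7, 7), (8, 4), (10, 20)] -> pick v8 -> 4
READ a @v10: history=[(2, 4), (3, 21), (5, 26), (7, 7), (8, 4), (10, 20)] -> pick v10 -> 20

Answer: NONE
2
2
4
2
26
26
4
7
4
20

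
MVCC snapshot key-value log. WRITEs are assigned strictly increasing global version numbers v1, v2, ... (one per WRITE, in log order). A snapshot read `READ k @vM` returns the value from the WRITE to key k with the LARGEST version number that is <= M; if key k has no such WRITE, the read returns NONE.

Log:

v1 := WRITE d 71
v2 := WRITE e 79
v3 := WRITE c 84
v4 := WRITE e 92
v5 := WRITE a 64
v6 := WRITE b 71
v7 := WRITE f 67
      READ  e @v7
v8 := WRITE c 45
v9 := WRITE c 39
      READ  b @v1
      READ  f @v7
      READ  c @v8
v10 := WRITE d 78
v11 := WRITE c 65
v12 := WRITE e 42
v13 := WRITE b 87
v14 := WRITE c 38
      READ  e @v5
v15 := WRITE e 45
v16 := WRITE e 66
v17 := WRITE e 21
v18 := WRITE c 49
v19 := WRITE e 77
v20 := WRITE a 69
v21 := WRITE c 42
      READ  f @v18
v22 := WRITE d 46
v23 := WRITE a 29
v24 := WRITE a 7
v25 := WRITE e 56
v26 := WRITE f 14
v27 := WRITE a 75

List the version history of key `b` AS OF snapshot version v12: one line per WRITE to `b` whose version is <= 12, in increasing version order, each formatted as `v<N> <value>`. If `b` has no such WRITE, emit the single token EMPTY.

Answer: v6 71

Derivation:
Scan writes for key=b with version <= 12:
  v1 WRITE d 71 -> skip
  v2 WRITE e 79 -> skip
  v3 WRITE c 84 -> skip
  v4 WRITE e 92 -> skip
  v5 WRITE a 64 -> skip
  v6 WRITE b 71 -> keep
  v7 WRITE f 67 -> skip
  v8 WRITE c 45 -> skip
  v9 WRITE c 39 -> skip
  v10 WRITE d 78 -> skip
  v11 WRITE c 65 -> skip
  v12 WRITE e 42 -> skip
  v13 WRITE b 87 -> drop (> snap)
  v14 WRITE c 38 -> skip
  v15 WRITE e 45 -> skip
  v16 WRITE e 66 -> skip
  v17 WRITE e 21 -> skip
  v18 WRITE c 49 -> skip
  v19 WRITE e 77 -> skip
  v20 WRITE a 69 -> skip
  v21 WRITE c 42 -> skip
  v22 WRITE d 46 -> skip
  v23 WRITE a 29 -> skip
  v24 WRITE a 7 -> skip
  v25 WRITE e 56 -> skip
  v26 WRITE f 14 -> skip
  v27 WRITE a 75 -> skip
Collected: [(6, 71)]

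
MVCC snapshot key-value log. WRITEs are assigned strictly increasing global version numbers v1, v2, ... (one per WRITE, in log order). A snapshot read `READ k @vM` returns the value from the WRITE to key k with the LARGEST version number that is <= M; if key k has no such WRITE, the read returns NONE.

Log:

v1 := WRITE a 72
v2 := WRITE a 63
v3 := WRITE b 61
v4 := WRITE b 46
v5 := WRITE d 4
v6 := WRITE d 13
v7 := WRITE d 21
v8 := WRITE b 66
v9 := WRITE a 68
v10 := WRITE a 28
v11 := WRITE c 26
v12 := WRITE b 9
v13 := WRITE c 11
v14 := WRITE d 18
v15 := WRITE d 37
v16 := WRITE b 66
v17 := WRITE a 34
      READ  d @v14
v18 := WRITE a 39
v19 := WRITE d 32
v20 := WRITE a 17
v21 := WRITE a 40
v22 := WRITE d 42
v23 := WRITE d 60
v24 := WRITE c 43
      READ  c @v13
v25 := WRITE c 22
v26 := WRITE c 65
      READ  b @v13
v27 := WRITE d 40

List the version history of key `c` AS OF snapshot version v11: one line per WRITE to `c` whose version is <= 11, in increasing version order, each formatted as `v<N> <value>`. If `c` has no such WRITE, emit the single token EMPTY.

Scan writes for key=c with version <= 11:
  v1 WRITE a 72 -> skip
  v2 WRITE a 63 -> skip
  v3 WRITE b 61 -> skip
  v4 WRITE b 46 -> skip
  v5 WRITE d 4 -> skip
  v6 WRITE d 13 -> skip
  v7 WRITE d 21 -> skip
  v8 WRITE b 66 -> skip
  v9 WRITE a 68 -> skip
  v10 WRITE a 28 -> skip
  v11 WRITE c 26 -> keep
  v12 WRITE b 9 -> skip
  v13 WRITE c 11 -> drop (> snap)
  v14 WRITE d 18 -> skip
  v15 WRITE d 37 -> skip
  v16 WRITE b 66 -> skip
  v17 WRITE a 34 -> skip
  v18 WRITE a 39 -> skip
  v19 WRITE d 32 -> skip
  v20 WRITE a 17 -> skip
  v21 WRITE a 40 -> skip
  v22 WRITE d 42 -> skip
  v23 WRITE d 60 -> skip
  v24 WRITE c 43 -> drop (> snap)
  v25 WRITE c 22 -> drop (> snap)
  v26 WRITE c 65 -> drop (> snap)
  v27 WRITE d 40 -> skip
Collected: [(11, 26)]

Answer: v11 26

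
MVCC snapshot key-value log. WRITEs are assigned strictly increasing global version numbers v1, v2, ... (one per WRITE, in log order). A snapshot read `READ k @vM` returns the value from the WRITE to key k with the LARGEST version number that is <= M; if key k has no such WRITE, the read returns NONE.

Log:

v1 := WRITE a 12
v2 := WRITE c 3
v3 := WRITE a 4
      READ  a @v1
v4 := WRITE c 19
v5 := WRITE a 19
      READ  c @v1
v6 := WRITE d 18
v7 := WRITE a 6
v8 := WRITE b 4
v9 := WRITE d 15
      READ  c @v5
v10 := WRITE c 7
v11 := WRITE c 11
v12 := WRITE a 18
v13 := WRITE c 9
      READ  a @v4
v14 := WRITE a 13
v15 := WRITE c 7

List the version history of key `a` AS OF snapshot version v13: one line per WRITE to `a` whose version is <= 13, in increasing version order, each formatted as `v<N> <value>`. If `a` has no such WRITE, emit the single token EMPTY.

Scan writes for key=a with version <= 13:
  v1 WRITE a 12 -> keep
  v2 WRITE c 3 -> skip
  v3 WRITE a 4 -> keep
  v4 WRITE c 19 -> skip
  v5 WRITE a 19 -> keep
  v6 WRITE d 18 -> skip
  v7 WRITE a 6 -> keep
  v8 WRITE b 4 -> skip
  v9 WRITE d 15 -> skip
  v10 WRITE c 7 -> skip
  v11 WRITE c 11 -> skip
  v12 WRITE a 18 -> keep
  v13 WRITE c 9 -> skip
  v14 WRITE a 13 -> drop (> snap)
  v15 WRITE c 7 -> skip
Collected: [(1, 12), (3, 4), (5, 19), (7, 6), (12, 18)]

Answer: v1 12
v3 4
v5 19
v7 6
v12 18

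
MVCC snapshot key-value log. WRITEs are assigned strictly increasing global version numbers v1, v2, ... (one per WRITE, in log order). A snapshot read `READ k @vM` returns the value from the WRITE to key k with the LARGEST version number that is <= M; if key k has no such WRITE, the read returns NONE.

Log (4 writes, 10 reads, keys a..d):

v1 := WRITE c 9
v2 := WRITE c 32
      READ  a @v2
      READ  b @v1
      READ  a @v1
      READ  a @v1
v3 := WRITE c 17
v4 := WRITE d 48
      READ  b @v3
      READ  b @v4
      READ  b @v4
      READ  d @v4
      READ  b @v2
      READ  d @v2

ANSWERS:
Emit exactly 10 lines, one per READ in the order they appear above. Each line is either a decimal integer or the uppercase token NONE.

v1: WRITE c=9  (c history now [(1, 9)])
v2: WRITE c=32  (c history now [(1, 9), (2, 32)])
READ a @v2: history=[] -> no version <= 2 -> NONE
READ b @v1: history=[] -> no version <= 1 -> NONE
READ a @v1: history=[] -> no version <= 1 -> NONE
READ a @v1: history=[] -> no version <= 1 -> NONE
v3: WRITE c=17  (c history now [(1, 9), (2, 32), (3, 17)])
v4: WRITE d=48  (d history now [(4, 48)])
READ b @v3: history=[] -> no version <= 3 -> NONE
READ b @v4: history=[] -> no version <= 4 -> NONE
READ b @v4: history=[] -> no version <= 4 -> NONE
READ d @v4: history=[(4, 48)] -> pick v4 -> 48
READ b @v2: history=[] -> no version <= 2 -> NONE
READ d @v2: history=[(4, 48)] -> no version <= 2 -> NONE

Answer: NONE
NONE
NONE
NONE
NONE
NONE
NONE
48
NONE
NONE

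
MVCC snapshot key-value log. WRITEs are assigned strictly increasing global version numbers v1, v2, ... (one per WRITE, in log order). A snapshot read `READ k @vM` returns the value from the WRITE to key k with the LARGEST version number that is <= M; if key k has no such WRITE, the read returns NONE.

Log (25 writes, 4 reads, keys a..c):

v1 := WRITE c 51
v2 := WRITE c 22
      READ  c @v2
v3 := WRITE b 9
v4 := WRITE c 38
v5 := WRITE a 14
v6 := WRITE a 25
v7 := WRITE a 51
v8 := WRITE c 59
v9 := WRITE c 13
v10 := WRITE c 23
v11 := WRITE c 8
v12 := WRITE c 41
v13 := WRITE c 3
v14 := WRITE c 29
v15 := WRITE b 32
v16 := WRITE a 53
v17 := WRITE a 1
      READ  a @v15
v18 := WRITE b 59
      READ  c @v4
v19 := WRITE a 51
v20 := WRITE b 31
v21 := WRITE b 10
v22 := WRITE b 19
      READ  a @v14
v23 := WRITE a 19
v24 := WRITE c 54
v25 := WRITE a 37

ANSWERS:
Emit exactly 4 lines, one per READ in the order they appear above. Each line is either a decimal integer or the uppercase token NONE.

v1: WRITE c=51  (c history now [(1, 51)])
v2: WRITE c=22  (c history now [(1, 51), (2, 22)])
READ c @v2: history=[(1, 51), (2, 22)] -> pick v2 -> 22
v3: WRITE b=9  (b history now [(3, 9)])
v4: WRITE c=38  (c history now [(1, 51), (2, 22), (4, 38)])
v5: WRITE a=14  (a history now [(5, 14)])
v6: WRITE a=25  (a history now [(5, 14), (6, 25)])
v7: WRITE a=51  (a history now [(5, 14), (6, 25), (7, 51)])
v8: WRITE c=59  (c history now [(1, 51), (2, 22), (4, 38), (8, 59)])
v9: WRITE c=13  (c history now [(1, 51), (2, 22), (4, 38), (8, 59), (9, 13)])
v10: WRITE c=23  (c history now [(1, 51), (2, 22), (4, 38), (8, 59), (9, 13), (10, 23)])
v11: WRITE c=8  (c history now [(1, 51), (2, 22), (4, 38), (8, 59), (9, 13), (10, 23), (11, 8)])
v12: WRITE c=41  (c history now [(1, 51), (2, 22), (4, 38), (8, 59), (9, 13), (10, 23), (11, 8), (12, 41)])
v13: WRITE c=3  (c history now [(1, 51), (2, 22), (4, 38), (8, 59), (9, 13), (10, 23), (11, 8), (12, 41), (13, 3)])
v14: WRITE c=29  (c history now [(1, 51), (2, 22), (4, 38), (8, 59), (9, 13), (10, 23), (11, 8), (12, 41), (13, 3), (14, 29)])
v15: WRITE b=32  (b history now [(3, 9), (15, 32)])
v16: WRITE a=53  (a history now [(5, 14), (6, 25), (7, 51), (16, 53)])
v17: WRITE a=1  (a history now [(5, 14), (6, 25), (7, 51), (16, 53), (17, 1)])
READ a @v15: history=[(5, 14), (6, 25), (7, 51), (16, 53), (17, 1)] -> pick v7 -> 51
v18: WRITE b=59  (b history now [(3, 9), (15, 32), (18, 59)])
READ c @v4: history=[(1, 51), (2, 22), (4, 38), (8, 59), (9, 13), (10, 23), (11, 8), (12, 41), (13, 3), (14, 29)] -> pick v4 -> 38
v19: WRITE a=51  (a history now [(5, 14), (6, 25), (7, 51), (16, 53), (17, 1), (19, 51)])
v20: WRITE b=31  (b history now [(3, 9), (15, 32), (18, 59), (20, 31)])
v21: WRITE b=10  (b history now [(3, 9), (15, 32), (18, 59), (20, 31), (21, 10)])
v22: WRITE b=19  (b history now [(3, 9), (15, 32), (18, 59), (20, 31), (21, 10), (22, 19)])
READ a @v14: history=[(5, 14), (6, 25), (7, 51), (16, 53), (17, 1), (19, 51)] -> pick v7 -> 51
v23: WRITE a=19  (a history now [(5, 14), (6, 25), (7, 51), (16, 53), (17, 1), (19, 51), (23, 19)])
v24: WRITE c=54  (c history now [(1, 51), (2, 22), (4, 38), (8, 59), (9, 13), (10, 23), (11, 8), (12, 41), (13, 3), (14, 29), (24, 54)])
v25: WRITE a=37  (a history now [(5, 14), (6, 25), (7, 51), (16, 53), (17, 1), (19, 51), (23, 19), (25, 37)])

Answer: 22
51
38
51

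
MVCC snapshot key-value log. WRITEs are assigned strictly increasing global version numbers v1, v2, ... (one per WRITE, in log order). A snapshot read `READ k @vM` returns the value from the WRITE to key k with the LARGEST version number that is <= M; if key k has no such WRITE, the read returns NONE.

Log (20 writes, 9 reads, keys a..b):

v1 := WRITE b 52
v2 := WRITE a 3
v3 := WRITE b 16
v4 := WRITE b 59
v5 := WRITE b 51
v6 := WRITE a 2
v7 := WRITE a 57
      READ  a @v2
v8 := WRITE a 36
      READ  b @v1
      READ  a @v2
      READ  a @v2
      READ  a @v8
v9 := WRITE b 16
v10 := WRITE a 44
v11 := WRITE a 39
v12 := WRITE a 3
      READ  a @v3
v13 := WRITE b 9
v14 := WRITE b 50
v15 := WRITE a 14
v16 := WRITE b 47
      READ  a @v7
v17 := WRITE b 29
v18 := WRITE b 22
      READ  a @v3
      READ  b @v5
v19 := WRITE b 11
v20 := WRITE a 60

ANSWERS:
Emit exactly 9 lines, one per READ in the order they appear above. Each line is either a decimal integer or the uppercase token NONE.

v1: WRITE b=52  (b history now [(1, 52)])
v2: WRITE a=3  (a history now [(2, 3)])
v3: WRITE b=16  (b history now [(1, 52), (3, 16)])
v4: WRITE b=59  (b history now [(1, 52), (3, 16), (4, 59)])
v5: WRITE b=51  (b history now [(1, 52), (3, 16), (4, 59), (5, 51)])
v6: WRITE a=2  (a history now [(2, 3), (6, 2)])
v7: WRITE a=57  (a history now [(2, 3), (6, 2), (7, 57)])
READ a @v2: history=[(2, 3), (6, 2), (7, 57)] -> pick v2 -> 3
v8: WRITE a=36  (a history now [(2, 3), (6, 2), (7, 57), (8, 36)])
READ b @v1: history=[(1, 52), (3, 16), (4, 59), (5, 51)] -> pick v1 -> 52
READ a @v2: history=[(2, 3), (6, 2), (7, 57), (8, 36)] -> pick v2 -> 3
READ a @v2: history=[(2, 3), (6, 2), (7, 57), (8, 36)] -> pick v2 -> 3
READ a @v8: history=[(2, 3), (6, 2), (7, 57), (8, 36)] -> pick v8 -> 36
v9: WRITE b=16  (b history now [(1, 52), (3, 16), (4, 59), (5, 51), (9, 16)])
v10: WRITE a=44  (a history now [(2, 3), (6, 2), (7, 57), (8, 36), (10, 44)])
v11: WRITE a=39  (a history now [(2, 3), (6, 2), (7, 57), (8, 36), (10, 44), (11, 39)])
v12: WRITE a=3  (a history now [(2, 3), (6, 2), (7, 57), (8, 36), (10, 44), (11, 39), (12, 3)])
READ a @v3: history=[(2, 3), (6, 2), (7, 57), (8, 36), (10, 44), (11, 39), (12, 3)] -> pick v2 -> 3
v13: WRITE b=9  (b history now [(1, 52), (3, 16), (4, 59), (5, 51), (9, 16), (13, 9)])
v14: WRITE b=50  (b history now [(1, 52), (3, 16), (4, 59), (5, 51), (9, 16), (13, 9), (14, 50)])
v15: WRITE a=14  (a history now [(2, 3), (6, 2), (7, 57), (8, 36), (10, 44), (11, 39), (12, 3), (15, 14)])
v16: WRITE b=47  (b history now [(1, 52), (3, 16), (4, 59), (5, 51), (9, 16), (13, 9), (14, 50), (16, 47)])
READ a @v7: history=[(2, 3), (6, 2), (7, 57), (8, 36), (10, 44), (11, 39), (12, 3), (15, 14)] -> pick v7 -> 57
v17: WRITE b=29  (b history now [(1, 52), (3, 16), (4, 59), (5, 51), (9, 16), (13, 9), (14, 50), (16, 47), (17, 29)])
v18: WRITE b=22  (b history now [(1, 52), (3, 16), (4, 59), (5, 51), (9, 16), (13, 9), (14, 50), (16, 47), (17, 29), (18, 22)])
READ a @v3: history=[(2, 3), (6, 2), (7, 57), (8, 36), (10, 44), (11, 39), (12, 3), (15, 14)] -> pick v2 -> 3
READ b @v5: history=[(1, 52), (3, 16), (4, 59), (5, 51), (9, 16), (13, 9), (14, 50), (16, 47), (17, 29), (18, 22)] -> pick v5 -> 51
v19: WRITE b=11  (b history now [(1, 52), (3, 16), (4, 59), (5, 51), (9, 16), (13, 9), (14, 50), (16, 47), (17, 29), (18, 22), (19, 11)])
v20: WRITE a=60  (a history now [(2, 3), (6, 2), (7, 57), (8, 36), (10, 44), (11, 39), (12, 3), (15, 14), (20, 60)])

Answer: 3
52
3
3
36
3
57
3
51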